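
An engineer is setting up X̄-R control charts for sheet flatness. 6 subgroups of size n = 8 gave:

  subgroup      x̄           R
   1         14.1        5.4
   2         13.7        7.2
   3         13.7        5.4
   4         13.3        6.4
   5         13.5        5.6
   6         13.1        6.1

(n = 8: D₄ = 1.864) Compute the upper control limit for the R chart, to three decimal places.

R̄ = (5.4 + 7.2 + 5.4 + 6.4 + 5.6 + 6.1) / 6 = 36.1000 / 6 = 6.0167
UCL_R = D₄·R̄ = 1.864 × 6.0167 = 11.2151

11.215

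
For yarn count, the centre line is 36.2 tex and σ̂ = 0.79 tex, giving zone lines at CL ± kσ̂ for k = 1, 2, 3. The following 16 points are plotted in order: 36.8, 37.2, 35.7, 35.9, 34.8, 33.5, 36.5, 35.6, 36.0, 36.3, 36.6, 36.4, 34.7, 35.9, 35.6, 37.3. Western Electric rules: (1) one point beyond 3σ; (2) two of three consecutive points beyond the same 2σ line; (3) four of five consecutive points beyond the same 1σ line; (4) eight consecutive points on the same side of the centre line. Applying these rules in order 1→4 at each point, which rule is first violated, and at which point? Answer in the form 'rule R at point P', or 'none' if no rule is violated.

rule 1 at point 6

Zone of each point (C = within 1σ̂, B = 1σ̂–2σ̂, A = 2σ̂–3σ̂, * = beyond 3σ̂; sign = side of CL): 1:+C, 2:+B, 3:-C, 4:-C, 5:-B, 6:-*, 7:+C, 8:-C, 9:-C, 10:+C, 11:+C, 12:+C, 13:-B, 14:-C, 15:-C, 16:+B
Rule 1 (one point beyond the 3σ limits) is satisfied at point 6.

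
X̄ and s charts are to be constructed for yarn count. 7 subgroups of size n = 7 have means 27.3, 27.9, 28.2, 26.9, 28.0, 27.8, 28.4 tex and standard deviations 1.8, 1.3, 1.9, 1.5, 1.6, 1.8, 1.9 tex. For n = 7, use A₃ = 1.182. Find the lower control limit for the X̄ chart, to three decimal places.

25.793

X̄̄ = (27.3 + 27.9 + 28.2 + 26.9 + 28.0 + 27.8 + 28.4) / 7 = 27.7857
s̄ = (1.8 + 1.3 + 1.9 + 1.5 + 1.6 + 1.8 + 1.9) / 7 = 1.6857
LCL = X̄̄ − A₃·s̄ = 27.7857 − 1.182 × 1.6857 = 25.7932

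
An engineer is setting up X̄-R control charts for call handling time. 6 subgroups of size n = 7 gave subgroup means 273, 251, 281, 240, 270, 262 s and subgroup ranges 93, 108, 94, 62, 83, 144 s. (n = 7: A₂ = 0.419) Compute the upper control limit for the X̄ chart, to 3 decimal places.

X̄̄ = (273 + 251 + 281 + 240 + 270 + 262) / 6 = 1577.0000 / 6 = 262.8333
R̄ = (93 + 108 + 94 + 62 + 83 + 144) / 6 = 584.0000 / 6 = 97.3333
UCL = X̄̄ + A₂·R̄ = 262.8333 + 0.419 × 97.3333 = 303.6160

303.616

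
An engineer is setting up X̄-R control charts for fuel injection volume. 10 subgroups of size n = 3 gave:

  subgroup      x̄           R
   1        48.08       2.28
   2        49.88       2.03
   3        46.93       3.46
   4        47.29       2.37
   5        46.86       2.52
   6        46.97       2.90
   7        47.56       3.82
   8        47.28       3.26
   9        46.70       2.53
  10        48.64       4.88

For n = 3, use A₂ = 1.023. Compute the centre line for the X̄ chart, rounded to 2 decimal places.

47.62

X̄̄ = (48.08 + 49.88 + 46.93 + 47.29 + 46.86 + 46.97 + 47.56 + 47.28 + 46.70 + 48.64) / 10 = 476.1900 / 10 = 47.6190
CL = X̄̄ = 47.6190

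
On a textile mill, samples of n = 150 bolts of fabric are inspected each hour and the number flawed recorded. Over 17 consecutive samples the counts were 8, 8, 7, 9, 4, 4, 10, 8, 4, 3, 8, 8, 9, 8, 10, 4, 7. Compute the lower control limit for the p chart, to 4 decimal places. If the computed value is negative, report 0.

p̄ = Σdᵢ / (k·n) = 119 / (17 × 150) = 0.04667
LCL = p̄ − 3·√(p̄(1−p̄)/n) = 0.04667 − 3 × 0.01722 = -0.00500 → 0 (negative, so LCL = 0)

0.0000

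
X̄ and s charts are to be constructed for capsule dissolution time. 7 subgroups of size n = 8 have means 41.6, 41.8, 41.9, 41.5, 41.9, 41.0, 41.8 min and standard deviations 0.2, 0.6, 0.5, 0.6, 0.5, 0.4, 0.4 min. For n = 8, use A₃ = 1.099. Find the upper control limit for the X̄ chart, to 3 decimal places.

X̄̄ = (41.6 + 41.8 + 41.9 + 41.5 + 41.9 + 41.0 + 41.8) / 7 = 41.6429
s̄ = (0.2 + 0.6 + 0.5 + 0.6 + 0.5 + 0.4 + 0.4) / 7 = 0.4571
UCL = X̄̄ + A₃·s̄ = 41.6429 + 1.099 × 0.4571 = 42.1453

42.145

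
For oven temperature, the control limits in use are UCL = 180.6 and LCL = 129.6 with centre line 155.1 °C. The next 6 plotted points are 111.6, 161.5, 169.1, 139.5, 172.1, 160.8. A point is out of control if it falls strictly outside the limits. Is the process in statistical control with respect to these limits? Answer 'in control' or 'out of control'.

out of control

Compare each point to [129.6, 180.6]: sample 1 = 111.6 < LCL.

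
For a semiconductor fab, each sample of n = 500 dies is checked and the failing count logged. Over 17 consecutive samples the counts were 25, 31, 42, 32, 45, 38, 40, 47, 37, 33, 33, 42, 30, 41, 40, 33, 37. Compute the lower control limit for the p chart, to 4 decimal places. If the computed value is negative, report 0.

0.0386

p̄ = Σdᵢ / (k·n) = 626 / (17 × 500) = 0.07365
LCL = p̄ − 3·√(p̄(1−p̄)/n) = 0.07365 − 3 × 0.01168 = 0.03860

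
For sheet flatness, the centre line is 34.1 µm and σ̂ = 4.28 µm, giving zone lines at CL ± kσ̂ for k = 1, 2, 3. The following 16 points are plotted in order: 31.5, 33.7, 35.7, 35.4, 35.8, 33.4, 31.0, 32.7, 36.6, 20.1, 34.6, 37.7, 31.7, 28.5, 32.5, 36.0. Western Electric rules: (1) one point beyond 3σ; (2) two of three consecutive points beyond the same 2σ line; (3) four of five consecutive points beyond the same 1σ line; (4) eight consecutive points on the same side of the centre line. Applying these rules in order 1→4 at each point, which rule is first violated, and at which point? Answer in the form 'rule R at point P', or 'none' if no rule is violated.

rule 1 at point 10

Zone of each point (C = within 1σ̂, B = 1σ̂–2σ̂, A = 2σ̂–3σ̂, * = beyond 3σ̂; sign = side of CL): 1:-C, 2:-C, 3:+C, 4:+C, 5:+C, 6:-C, 7:-C, 8:-C, 9:+C, 10:-*, 11:+C, 12:+C, 13:-C, 14:-B, 15:-C, 16:+C
Rule 1 (one point beyond the 3σ limits) is satisfied at point 10.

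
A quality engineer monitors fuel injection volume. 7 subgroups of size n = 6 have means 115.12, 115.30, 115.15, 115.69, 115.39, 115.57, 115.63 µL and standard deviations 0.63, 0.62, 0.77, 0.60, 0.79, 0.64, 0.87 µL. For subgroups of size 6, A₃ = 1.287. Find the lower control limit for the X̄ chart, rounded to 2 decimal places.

X̄̄ = (115.12 + 115.30 + 115.15 + 115.69 + 115.39 + 115.57 + 115.63) / 7 = 115.4071
s̄ = (0.63 + 0.62 + 0.77 + 0.60 + 0.79 + 0.64 + 0.87) / 7 = 0.7029
LCL = X̄̄ − A₃·s̄ = 115.4071 − 1.287 × 0.7029 = 114.5026

114.50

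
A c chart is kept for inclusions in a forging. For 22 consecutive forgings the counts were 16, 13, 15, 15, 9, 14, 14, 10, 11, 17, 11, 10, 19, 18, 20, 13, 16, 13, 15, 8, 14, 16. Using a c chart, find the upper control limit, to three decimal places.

c̄ = (16 + 13 + 15 + 15 + 9 + 14 + 14 + 10 + 11 + 17 + 11 + 10 + 19 + 18 + 20 + 13 + 16 + 13 + 15 + 8 + 14 + 16) / 22 = 307 / 22 = 13.9545
UCL = c̄ + 3√c̄ = 13.9545 + 3 × √13.9545 = 13.9545 + 3 × 3.7356 = 25.1613

25.161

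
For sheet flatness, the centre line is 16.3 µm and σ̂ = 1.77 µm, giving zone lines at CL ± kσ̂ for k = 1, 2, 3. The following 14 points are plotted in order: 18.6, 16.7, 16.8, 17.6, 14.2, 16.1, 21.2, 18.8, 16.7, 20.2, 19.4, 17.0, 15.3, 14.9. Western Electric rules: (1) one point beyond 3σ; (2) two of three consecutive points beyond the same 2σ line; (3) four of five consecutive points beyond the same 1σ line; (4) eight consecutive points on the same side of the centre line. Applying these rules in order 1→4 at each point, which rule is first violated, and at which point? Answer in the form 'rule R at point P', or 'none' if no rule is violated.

rule 3 at point 11

Zone of each point (C = within 1σ̂, B = 1σ̂–2σ̂, A = 2σ̂–3σ̂, * = beyond 3σ̂; sign = side of CL): 1:+B, 2:+C, 3:+C, 4:+C, 5:-B, 6:-C, 7:+A, 8:+B, 9:+C, 10:+A, 11:+B, 12:+C, 13:-C, 14:-C
Rule 3 (four of five consecutive points beyond the same 1σ limit) is satisfied at point 11.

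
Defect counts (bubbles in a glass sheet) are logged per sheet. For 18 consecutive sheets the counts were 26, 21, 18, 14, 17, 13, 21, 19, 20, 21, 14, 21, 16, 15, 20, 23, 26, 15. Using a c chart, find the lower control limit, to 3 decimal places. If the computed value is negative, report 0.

c̄ = (26 + 21 + 18 + 14 + 17 + 13 + 21 + 19 + 20 + 21 + 14 + 21 + 16 + 15 + 20 + 23 + 26 + 15) / 18 = 340 / 18 = 18.8889
LCL = c̄ − 3√c̄ = 18.8889 − 3 × 4.3461 = 5.8505

5.850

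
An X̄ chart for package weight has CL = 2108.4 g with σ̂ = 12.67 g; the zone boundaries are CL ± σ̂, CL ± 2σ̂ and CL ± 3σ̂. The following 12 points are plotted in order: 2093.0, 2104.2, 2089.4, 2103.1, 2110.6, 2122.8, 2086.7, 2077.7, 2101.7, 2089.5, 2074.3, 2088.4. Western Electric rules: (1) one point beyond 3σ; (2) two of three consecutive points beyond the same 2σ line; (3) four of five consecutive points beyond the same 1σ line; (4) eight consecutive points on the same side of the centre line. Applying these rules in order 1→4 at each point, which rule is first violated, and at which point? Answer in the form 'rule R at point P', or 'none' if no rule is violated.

Zone of each point (C = within 1σ̂, B = 1σ̂–2σ̂, A = 2σ̂–3σ̂, * = beyond 3σ̂; sign = side of CL): 1:-B, 2:-C, 3:-B, 4:-C, 5:+C, 6:+B, 7:-B, 8:-A, 9:-C, 10:-B, 11:-A, 12:-B
Rule 3 (four of five consecutive points beyond the same 1σ limit) is satisfied at point 11.

rule 3 at point 11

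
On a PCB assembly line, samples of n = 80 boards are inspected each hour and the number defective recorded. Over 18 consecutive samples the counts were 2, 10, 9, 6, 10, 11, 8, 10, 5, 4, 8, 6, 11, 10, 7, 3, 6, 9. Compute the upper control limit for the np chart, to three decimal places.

p̄ = Σdᵢ / (k·n) = 135 / (18 × 80) = 0.09375
UCL = np̄ + 3·√(np̄(1−p̄)) = 7.5000 + 3 × √(7.5000×0.90625) = 7.5000 + 3 × 2.6071 = 15.3212

15.321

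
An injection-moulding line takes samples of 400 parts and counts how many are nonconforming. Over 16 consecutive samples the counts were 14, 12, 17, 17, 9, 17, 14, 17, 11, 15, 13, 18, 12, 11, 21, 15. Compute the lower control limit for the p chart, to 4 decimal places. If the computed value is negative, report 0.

0.0083

p̄ = Σdᵢ / (k·n) = 233 / (16 × 400) = 0.03641
LCL = p̄ − 3·√(p̄(1−p̄)/n) = 0.03641 − 3 × 0.00936 = 0.00831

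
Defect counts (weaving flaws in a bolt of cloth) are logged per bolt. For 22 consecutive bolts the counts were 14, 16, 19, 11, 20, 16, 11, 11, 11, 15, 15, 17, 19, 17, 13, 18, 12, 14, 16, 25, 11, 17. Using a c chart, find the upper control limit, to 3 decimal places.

27.123

c̄ = (14 + 16 + 19 + 11 + 20 + 16 + 11 + 11 + 11 + 15 + 15 + 17 + 19 + 17 + 13 + 18 + 12 + 14 + 16 + 25 + 11 + 17) / 22 = 338 / 22 = 15.3636
UCL = c̄ + 3√c̄ = 15.3636 + 3 × √15.3636 = 15.3636 + 3 × 3.9196 = 27.1226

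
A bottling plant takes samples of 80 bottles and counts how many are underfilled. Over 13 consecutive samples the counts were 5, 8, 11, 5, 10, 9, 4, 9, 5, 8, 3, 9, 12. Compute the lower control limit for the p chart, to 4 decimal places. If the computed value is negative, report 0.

0.0000

p̄ = Σdᵢ / (k·n) = 98 / (13 × 80) = 0.09423
LCL = p̄ − 3·√(p̄(1−p̄)/n) = 0.09423 − 3 × 0.03266 = -0.00376 → 0 (negative, so LCL = 0)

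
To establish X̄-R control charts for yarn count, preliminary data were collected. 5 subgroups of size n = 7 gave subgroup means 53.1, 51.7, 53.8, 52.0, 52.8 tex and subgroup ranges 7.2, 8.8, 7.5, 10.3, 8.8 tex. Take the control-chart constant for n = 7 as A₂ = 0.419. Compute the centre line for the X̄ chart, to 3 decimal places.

52.680

X̄̄ = (53.1 + 51.7 + 53.8 + 52.0 + 52.8) / 5 = 263.4000 / 5 = 52.6800
CL = X̄̄ = 52.6800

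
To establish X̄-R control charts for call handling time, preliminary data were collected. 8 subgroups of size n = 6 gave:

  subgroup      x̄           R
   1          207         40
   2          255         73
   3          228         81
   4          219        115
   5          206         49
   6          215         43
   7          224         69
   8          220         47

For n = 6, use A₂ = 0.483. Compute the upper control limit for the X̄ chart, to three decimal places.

252.964

X̄̄ = (207 + 255 + 228 + 219 + 206 + 215 + 224 + 220) / 8 = 1774.0000 / 8 = 221.7500
R̄ = (40 + 73 + 81 + 115 + 49 + 43 + 69 + 47) / 8 = 517.0000 / 8 = 64.6250
UCL = X̄̄ + A₂·R̄ = 221.7500 + 0.483 × 64.6250 = 252.9639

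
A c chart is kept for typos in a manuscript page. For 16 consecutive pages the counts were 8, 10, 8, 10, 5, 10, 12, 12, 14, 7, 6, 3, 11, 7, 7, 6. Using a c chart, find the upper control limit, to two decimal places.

c̄ = (8 + 10 + 8 + 10 + 5 + 10 + 12 + 12 + 14 + 7 + 6 + 3 + 11 + 7 + 7 + 6) / 16 = 136 / 16 = 8.5000
UCL = c̄ + 3√c̄ = 8.5000 + 3 × √8.5000 = 8.5000 + 3 × 2.9155 = 17.2464

17.25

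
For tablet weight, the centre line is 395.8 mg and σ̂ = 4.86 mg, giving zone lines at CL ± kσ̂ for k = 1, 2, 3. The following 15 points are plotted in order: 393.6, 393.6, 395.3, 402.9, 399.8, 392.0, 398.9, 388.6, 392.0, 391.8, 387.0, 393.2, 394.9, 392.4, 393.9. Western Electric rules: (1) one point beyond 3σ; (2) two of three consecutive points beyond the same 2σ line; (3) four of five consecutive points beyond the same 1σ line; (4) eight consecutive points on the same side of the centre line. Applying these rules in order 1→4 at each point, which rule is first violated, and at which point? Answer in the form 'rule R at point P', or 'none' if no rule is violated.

rule 4 at point 15

Zone of each point (C = within 1σ̂, B = 1σ̂–2σ̂, A = 2σ̂–3σ̂, * = beyond 3σ̂; sign = side of CL): 1:-C, 2:-C, 3:-C, 4:+B, 5:+C, 6:-C, 7:+C, 8:-B, 9:-C, 10:-C, 11:-B, 12:-C, 13:-C, 14:-C, 15:-C
Rule 4 (eight consecutive points on the same side of the centre line) is satisfied at point 15.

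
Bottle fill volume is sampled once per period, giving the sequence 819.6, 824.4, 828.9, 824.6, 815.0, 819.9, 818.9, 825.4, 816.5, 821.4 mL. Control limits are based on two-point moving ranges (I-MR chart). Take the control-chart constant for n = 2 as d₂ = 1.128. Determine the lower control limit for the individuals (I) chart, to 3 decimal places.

X̄ = (819.6 + 824.4 + 828.9 + 824.6 + 815.0 + 819.9 + 818.9 + 825.4 + 816.5 + 821.4) / 10 = 821.4600
Moving ranges: 4.8, 4.5, 4.3, 9.6, 4.9, 1.0, 6.5, 8.9, 4.9; M̄R̄ = 49.4000 / 9 = 5.4889
LCL = X̄ − 3·M̄R̄/d₂ = 821.4600 − 3 × 5.4889 / 1.128 = 806.8619

806.862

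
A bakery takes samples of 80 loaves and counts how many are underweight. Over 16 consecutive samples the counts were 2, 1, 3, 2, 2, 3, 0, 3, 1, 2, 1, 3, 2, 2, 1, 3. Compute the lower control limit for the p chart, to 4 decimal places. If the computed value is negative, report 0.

0.0000

p̄ = Σdᵢ / (k·n) = 31 / (16 × 80) = 0.02422
LCL = p̄ − 3·√(p̄(1−p̄)/n) = 0.02422 − 3 × 0.01719 = -0.02734 → 0 (negative, so LCL = 0)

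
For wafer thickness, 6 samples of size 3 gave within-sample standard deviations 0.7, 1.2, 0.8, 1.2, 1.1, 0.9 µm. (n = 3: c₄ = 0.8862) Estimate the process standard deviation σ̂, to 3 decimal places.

1.110

s̄ = (0.7 + 1.2 + 0.8 + 1.2 + 1.1 + 0.9) / 6 = 0.9833
σ̂ = s̄ / c₄ = 0.9833 / 0.8862 = 1.1096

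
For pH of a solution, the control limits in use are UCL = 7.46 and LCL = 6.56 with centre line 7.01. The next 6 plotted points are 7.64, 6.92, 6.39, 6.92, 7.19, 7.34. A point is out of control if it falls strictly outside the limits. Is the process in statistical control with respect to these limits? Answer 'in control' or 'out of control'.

out of control

Compare each point to [6.56, 7.46]: sample 1 = 7.64 > UCL; sample 3 = 6.39 < LCL.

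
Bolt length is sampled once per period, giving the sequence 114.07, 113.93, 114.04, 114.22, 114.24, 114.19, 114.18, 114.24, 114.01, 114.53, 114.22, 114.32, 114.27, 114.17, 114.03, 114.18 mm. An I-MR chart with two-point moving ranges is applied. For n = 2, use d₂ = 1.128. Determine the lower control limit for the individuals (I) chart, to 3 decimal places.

X̄ = (114.07 + 113.93 + 114.04 + 114.22 + 114.24 + 114.19 + 114.18 + 114.24 + 114.01 + 114.53 + 114.22 + 114.32 + 114.27 + 114.17 + 114.03 + 114.18) / 16 = 114.1775
Moving ranges: 0.14, 0.11, 0.18, 0.02, 0.05, 0.01, 0.06, 0.23, 0.52, 0.31, 0.10, 0.05, 0.10, 0.14, 0.15; M̄R̄ = 2.1700 / 15 = 0.1447
LCL = X̄ − 3·M̄R̄/d₂ = 114.1775 − 3 × 0.1447 / 1.128 = 113.7927

113.793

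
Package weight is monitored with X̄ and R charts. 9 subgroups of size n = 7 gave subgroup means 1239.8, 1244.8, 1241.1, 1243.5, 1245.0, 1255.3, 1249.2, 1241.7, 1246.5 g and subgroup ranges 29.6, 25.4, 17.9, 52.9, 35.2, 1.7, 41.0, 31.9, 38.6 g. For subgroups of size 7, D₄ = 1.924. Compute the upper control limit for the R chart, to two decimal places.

R̄ = (29.6 + 25.4 + 17.9 + 52.9 + 35.2 + 1.7 + 41.0 + 31.9 + 38.6) / 9 = 274.2000 / 9 = 30.4667
UCL_R = D₄·R̄ = 1.924 × 30.4667 = 58.6179

58.62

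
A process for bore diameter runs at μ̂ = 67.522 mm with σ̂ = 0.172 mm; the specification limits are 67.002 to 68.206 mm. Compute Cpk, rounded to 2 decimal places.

1.01

Cpu = (USL − μ̂) / (3σ̂) = (68.206 − 67.522) / (3 × 0.172) = 1.3256; Cpl = (μ̂ − LSL) / (3σ̂) = (67.522 − 67.002) / (3 × 0.172) = 1.0078; Cpk = min(Cpu, Cpl) = 1.0078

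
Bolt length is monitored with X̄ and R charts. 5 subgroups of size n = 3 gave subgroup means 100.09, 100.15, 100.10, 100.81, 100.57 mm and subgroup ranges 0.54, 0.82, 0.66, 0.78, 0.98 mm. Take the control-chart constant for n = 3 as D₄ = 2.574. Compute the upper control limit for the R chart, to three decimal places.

R̄ = (0.54 + 0.82 + 0.66 + 0.78 + 0.98) / 5 = 3.7800 / 5 = 0.7560
UCL_R = D₄·R̄ = 2.574 × 0.7560 = 1.9459

1.946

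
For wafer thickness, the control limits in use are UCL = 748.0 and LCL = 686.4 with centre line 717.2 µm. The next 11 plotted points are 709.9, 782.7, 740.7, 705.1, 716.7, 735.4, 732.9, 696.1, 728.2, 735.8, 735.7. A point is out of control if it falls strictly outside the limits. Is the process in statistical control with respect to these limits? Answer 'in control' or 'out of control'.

Compare each point to [686.4, 748.0]: sample 2 = 782.7 > UCL.

out of control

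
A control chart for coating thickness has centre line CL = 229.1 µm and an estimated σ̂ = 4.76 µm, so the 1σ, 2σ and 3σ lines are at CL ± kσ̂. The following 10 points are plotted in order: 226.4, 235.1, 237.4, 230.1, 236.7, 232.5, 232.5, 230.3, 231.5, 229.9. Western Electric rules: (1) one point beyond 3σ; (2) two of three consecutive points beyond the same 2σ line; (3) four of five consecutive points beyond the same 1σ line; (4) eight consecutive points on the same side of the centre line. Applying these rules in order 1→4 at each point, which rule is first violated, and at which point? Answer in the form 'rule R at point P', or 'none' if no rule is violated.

Zone of each point (C = within 1σ̂, B = 1σ̂–2σ̂, A = 2σ̂–3σ̂, * = beyond 3σ̂; sign = side of CL): 1:-C, 2:+B, 3:+B, 4:+C, 5:+B, 6:+C, 7:+C, 8:+C, 9:+C, 10:+C
Rule 4 (eight consecutive points on the same side of the centre line) is satisfied at point 9.

rule 4 at point 9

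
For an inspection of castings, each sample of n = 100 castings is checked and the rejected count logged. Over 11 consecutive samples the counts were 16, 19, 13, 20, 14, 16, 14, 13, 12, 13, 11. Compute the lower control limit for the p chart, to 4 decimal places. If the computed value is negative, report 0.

p̄ = Σdᵢ / (k·n) = 161 / (11 × 100) = 0.14636
LCL = p̄ − 3·√(p̄(1−p̄)/n) = 0.14636 − 3 × 0.03535 = 0.04032

0.0403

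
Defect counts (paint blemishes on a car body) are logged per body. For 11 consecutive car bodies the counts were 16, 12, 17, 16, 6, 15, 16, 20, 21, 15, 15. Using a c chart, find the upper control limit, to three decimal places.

27.123

c̄ = (16 + 12 + 17 + 16 + 6 + 15 + 16 + 20 + 21 + 15 + 15) / 11 = 169 / 11 = 15.3636
UCL = c̄ + 3√c̄ = 15.3636 + 3 × √15.3636 = 15.3636 + 3 × 3.9196 = 27.1226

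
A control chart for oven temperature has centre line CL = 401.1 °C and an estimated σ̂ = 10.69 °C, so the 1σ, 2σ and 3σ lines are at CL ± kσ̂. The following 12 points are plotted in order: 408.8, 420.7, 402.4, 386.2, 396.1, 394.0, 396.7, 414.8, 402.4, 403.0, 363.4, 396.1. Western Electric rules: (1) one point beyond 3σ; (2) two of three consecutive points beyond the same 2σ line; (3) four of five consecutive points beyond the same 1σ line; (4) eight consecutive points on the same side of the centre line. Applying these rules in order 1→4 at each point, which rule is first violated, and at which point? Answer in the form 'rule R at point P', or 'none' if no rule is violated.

rule 1 at point 11

Zone of each point (C = within 1σ̂, B = 1σ̂–2σ̂, A = 2σ̂–3σ̂, * = beyond 3σ̂; sign = side of CL): 1:+C, 2:+B, 3:+C, 4:-B, 5:-C, 6:-C, 7:-C, 8:+B, 9:+C, 10:+C, 11:-*, 12:-C
Rule 1 (one point beyond the 3σ limits) is satisfied at point 11.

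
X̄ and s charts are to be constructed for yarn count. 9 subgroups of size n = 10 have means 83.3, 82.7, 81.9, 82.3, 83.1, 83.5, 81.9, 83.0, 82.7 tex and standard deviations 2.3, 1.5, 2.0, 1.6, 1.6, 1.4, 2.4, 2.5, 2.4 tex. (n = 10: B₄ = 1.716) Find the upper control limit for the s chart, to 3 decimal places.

3.375

s̄ = (2.3 + 1.5 + 2.0 + 1.6 + 1.6 + 1.4 + 2.4 + 2.5 + 2.4) / 9 = 1.9667
UCL_s = B₄·s̄ = 1.716 × 1.9667 = 3.3748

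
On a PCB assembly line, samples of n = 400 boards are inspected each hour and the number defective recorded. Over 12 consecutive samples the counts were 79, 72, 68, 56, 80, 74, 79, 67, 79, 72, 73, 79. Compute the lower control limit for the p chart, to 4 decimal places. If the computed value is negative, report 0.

p̄ = Σdᵢ / (k·n) = 878 / (12 × 400) = 0.18292
LCL = p̄ − 3·√(p̄(1−p̄)/n) = 0.18292 − 3 × 0.01933 = 0.12493

0.1249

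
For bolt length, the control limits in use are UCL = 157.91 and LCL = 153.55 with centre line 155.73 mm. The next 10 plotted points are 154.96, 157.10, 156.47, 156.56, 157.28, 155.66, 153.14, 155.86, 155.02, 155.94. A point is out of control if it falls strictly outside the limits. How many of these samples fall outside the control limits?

1

Compare each point to [153.55, 157.91]: sample 7 = 153.14 < LCL.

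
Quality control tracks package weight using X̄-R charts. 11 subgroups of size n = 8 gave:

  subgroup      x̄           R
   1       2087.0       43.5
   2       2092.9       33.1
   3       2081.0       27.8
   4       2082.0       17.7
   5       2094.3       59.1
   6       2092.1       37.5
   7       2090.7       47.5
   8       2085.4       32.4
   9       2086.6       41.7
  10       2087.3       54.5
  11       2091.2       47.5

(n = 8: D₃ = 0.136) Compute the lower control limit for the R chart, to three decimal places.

5.468

R̄ = (43.5 + 33.1 + 27.8 + 17.7 + 59.1 + 37.5 + 47.5 + 32.4 + 41.7 + 54.5 + 47.5) / 11 = 442.3000 / 11 = 40.2091
LCL_R = D₃·R̄ = 0.136 × 40.2091 = 5.4684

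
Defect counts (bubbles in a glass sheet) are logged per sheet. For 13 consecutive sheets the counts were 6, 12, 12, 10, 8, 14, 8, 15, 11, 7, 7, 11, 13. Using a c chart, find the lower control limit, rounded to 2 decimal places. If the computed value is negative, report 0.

0.68

c̄ = (6 + 12 + 12 + 10 + 8 + 14 + 8 + 15 + 11 + 7 + 7 + 11 + 13) / 13 = 134 / 13 = 10.3077
LCL = c̄ − 3√c̄ = 10.3077 − 3 × 3.2106 = 0.6760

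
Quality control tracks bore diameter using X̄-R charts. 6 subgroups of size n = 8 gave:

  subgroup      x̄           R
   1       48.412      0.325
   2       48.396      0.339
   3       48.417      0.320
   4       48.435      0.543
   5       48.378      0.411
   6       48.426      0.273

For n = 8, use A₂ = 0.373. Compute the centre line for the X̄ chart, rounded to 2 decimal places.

X̄̄ = (48.412 + 48.396 + 48.417 + 48.435 + 48.378 + 48.426) / 6 = 290.4640 / 6 = 48.4107
CL = X̄̄ = 48.4107

48.41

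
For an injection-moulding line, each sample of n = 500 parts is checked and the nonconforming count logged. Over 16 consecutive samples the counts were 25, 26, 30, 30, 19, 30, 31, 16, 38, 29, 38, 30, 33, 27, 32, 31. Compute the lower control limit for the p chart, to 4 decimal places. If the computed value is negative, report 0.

p̄ = Σdᵢ / (k·n) = 465 / (16 × 500) = 0.05813
LCL = p̄ − 3·√(p̄(1−p̄)/n) = 0.05813 − 3 × 0.01046 = 0.02673

0.0267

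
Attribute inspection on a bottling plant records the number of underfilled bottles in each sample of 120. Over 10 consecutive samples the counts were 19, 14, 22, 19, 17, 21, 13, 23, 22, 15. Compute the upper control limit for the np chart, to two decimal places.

p̄ = Σdᵢ / (k·n) = 185 / (10 × 120) = 0.15417
UCL = np̄ + 3·√(np̄(1−p̄)) = 18.5000 + 3 × √(18.5000×0.84583) = 18.5000 + 3 × 3.9557 = 30.3672

30.37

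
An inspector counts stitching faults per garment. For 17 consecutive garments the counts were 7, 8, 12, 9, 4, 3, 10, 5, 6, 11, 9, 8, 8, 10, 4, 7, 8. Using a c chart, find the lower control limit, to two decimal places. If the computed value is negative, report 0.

0.00

c̄ = (7 + 8 + 12 + 9 + 4 + 3 + 10 + 5 + 6 + 11 + 9 + 8 + 8 + 10 + 4 + 7 + 8) / 17 = 129 / 17 = 7.5882
LCL = c̄ − 3√c̄ = 7.5882 − 3 × 2.7547 = -0.6758 → 0 (cannot be negative)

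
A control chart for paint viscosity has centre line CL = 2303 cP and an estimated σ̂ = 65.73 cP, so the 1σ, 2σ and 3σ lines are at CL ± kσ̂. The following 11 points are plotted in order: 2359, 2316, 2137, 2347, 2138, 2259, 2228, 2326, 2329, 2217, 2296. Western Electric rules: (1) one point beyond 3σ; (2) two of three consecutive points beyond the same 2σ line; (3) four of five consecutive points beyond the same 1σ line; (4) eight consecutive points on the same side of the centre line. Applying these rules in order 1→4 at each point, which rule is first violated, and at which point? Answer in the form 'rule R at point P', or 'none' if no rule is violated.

Zone of each point (C = within 1σ̂, B = 1σ̂–2σ̂, A = 2σ̂–3σ̂, * = beyond 3σ̂; sign = side of CL): 1:+C, 2:+C, 3:-A, 4:+C, 5:-A, 6:-C, 7:-B, 8:+C, 9:+C, 10:-B, 11:-C
Rule 2 (two of three consecutive points beyond the same 2σ limit) is satisfied at point 5.

rule 2 at point 5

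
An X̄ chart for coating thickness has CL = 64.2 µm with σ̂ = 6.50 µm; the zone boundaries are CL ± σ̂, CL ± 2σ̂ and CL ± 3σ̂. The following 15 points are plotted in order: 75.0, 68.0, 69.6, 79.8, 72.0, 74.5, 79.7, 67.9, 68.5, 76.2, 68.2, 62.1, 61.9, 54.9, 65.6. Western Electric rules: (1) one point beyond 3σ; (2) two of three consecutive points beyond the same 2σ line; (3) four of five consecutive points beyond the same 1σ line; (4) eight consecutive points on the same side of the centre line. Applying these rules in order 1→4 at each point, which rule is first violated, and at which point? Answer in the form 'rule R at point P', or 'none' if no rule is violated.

Zone of each point (C = within 1σ̂, B = 1σ̂–2σ̂, A = 2σ̂–3σ̂, * = beyond 3σ̂; sign = side of CL): 1:+B, 2:+C, 3:+C, 4:+A, 5:+B, 6:+B, 7:+A, 8:+C, 9:+C, 10:+B, 11:+C, 12:-C, 13:-C, 14:-B, 15:+C
Rule 3 (four of five consecutive points beyond the same 1σ limit) is satisfied at point 7.

rule 3 at point 7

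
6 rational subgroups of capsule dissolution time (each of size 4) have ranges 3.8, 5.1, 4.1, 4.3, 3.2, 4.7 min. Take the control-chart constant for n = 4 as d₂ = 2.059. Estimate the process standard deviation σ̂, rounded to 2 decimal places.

2.04

R̄ = (3.8 + 5.1 + 4.1 + 4.3 + 3.2 + 4.7) / 6 = 4.2000
σ̂ = R̄ / d₂ = 4.2000 / 2.059 = 2.0398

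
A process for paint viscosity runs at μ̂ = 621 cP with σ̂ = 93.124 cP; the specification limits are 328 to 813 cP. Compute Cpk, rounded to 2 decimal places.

0.69

Cpu = (USL − μ̂) / (3σ̂) = (813 − 621) / (3 × 93.124) = 0.6873; Cpl = (μ̂ − LSL) / (3σ̂) = (621 − 328) / (3 × 93.124) = 1.0488; Cpk = min(Cpu, Cpl) = 0.6873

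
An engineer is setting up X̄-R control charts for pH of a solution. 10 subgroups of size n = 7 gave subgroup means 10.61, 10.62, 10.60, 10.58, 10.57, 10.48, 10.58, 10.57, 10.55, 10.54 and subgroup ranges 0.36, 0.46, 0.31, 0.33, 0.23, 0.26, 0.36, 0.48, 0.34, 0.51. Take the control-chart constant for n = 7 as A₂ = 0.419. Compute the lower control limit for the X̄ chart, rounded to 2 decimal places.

10.42

X̄̄ = (10.61 + 10.62 + 10.60 + 10.58 + 10.57 + 10.48 + 10.58 + 10.57 + 10.55 + 10.54) / 10 = 105.7000 / 10 = 10.5700
R̄ = (0.36 + 0.46 + 0.31 + 0.33 + 0.23 + 0.26 + 0.36 + 0.48 + 0.34 + 0.51) / 10 = 3.6400 / 10 = 0.3640
LCL = X̄̄ − A₂·R̄ = 10.5700 − 0.419 × 0.3640 = 10.4175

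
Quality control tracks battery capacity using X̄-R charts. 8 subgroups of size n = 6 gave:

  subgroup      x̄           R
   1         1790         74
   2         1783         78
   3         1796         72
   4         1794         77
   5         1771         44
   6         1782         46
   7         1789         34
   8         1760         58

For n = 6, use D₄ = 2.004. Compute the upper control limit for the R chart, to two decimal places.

120.99

R̄ = (74 + 78 + 72 + 77 + 44 + 46 + 34 + 58) / 8 = 483.0000 / 8 = 60.3750
UCL_R = D₄·R̄ = 2.004 × 60.3750 = 120.9915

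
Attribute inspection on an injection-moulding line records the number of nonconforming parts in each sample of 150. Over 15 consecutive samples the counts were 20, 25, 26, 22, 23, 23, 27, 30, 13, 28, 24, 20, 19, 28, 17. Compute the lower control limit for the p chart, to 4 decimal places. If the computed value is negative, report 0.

0.0651

p̄ = Σdᵢ / (k·n) = 345 / (15 × 150) = 0.15333
LCL = p̄ − 3·√(p̄(1−p̄)/n) = 0.15333 − 3 × 0.02942 = 0.06508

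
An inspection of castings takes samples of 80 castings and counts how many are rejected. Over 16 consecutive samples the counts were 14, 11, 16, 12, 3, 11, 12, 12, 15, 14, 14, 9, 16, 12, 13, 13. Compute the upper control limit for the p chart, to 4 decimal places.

p̄ = Σdᵢ / (k·n) = 197 / (16 × 80) = 0.15391
UCL = p̄ + 3·√(p̄(1−p̄)/n) = 0.15391 + 3 × √(0.15391×0.84609/80) = 0.15391 + 3 × 0.04035 = 0.27494

0.2749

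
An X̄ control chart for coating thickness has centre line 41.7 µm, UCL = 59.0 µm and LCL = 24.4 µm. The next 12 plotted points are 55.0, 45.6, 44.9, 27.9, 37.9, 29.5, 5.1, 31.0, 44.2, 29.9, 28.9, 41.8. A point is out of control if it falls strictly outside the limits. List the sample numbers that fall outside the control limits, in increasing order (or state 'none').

7

Compare each point to [24.4, 59.0]: sample 7 = 5.1 < LCL.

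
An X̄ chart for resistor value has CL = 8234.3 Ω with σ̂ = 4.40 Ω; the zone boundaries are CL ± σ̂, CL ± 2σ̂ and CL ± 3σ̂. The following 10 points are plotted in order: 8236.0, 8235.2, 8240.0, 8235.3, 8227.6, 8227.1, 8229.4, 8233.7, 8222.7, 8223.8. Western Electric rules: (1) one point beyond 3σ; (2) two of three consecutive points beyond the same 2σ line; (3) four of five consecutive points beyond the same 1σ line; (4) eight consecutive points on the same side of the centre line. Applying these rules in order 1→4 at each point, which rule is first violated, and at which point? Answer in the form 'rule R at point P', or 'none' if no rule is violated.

Zone of each point (C = within 1σ̂, B = 1σ̂–2σ̂, A = 2σ̂–3σ̂, * = beyond 3σ̂; sign = side of CL): 1:+C, 2:+C, 3:+B, 4:+C, 5:-B, 6:-B, 7:-B, 8:-C, 9:-A, 10:-A
Rule 3 (four of five consecutive points beyond the same 1σ limit) is satisfied at point 9.

rule 3 at point 9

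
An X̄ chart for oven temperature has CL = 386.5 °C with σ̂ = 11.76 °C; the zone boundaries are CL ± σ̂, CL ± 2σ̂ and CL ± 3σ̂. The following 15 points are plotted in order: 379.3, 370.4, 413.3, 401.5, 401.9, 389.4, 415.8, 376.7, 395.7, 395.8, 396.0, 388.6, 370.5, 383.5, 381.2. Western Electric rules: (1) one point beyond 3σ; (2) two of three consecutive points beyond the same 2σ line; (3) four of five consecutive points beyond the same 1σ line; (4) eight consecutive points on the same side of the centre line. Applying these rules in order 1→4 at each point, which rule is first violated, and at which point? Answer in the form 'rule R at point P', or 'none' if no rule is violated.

Zone of each point (C = within 1σ̂, B = 1σ̂–2σ̂, A = 2σ̂–3σ̂, * = beyond 3σ̂; sign = side of CL): 1:-C, 2:-B, 3:+A, 4:+B, 5:+B, 6:+C, 7:+A, 8:-C, 9:+C, 10:+C, 11:+C, 12:+C, 13:-B, 14:-C, 15:-C
Rule 3 (four of five consecutive points beyond the same 1σ limit) is satisfied at point 7.

rule 3 at point 7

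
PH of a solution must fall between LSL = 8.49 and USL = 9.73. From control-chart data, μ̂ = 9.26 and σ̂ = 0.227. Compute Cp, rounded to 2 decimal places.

0.91

Cp = (USL − LSL) / (6σ̂) = (9.73 − 8.49) / (6 × 0.227) = 1.2400 / 1.3620 = 0.9104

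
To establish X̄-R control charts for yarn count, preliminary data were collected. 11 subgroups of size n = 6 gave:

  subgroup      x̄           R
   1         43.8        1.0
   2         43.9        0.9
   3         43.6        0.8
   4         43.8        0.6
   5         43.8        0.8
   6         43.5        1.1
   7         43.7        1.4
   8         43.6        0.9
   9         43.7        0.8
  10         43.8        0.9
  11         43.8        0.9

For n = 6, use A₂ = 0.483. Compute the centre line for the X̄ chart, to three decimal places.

43.727

X̄̄ = (43.8 + 43.9 + 43.6 + 43.8 + 43.8 + 43.5 + 43.7 + 43.6 + 43.7 + 43.8 + 43.8) / 11 = 481.0000 / 11 = 43.7273
CL = X̄̄ = 43.7273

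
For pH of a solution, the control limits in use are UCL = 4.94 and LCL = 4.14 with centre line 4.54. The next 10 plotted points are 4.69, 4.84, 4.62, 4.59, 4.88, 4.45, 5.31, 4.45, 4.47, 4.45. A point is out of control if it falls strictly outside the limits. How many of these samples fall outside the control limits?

Compare each point to [4.14, 4.94]: sample 7 = 5.31 > UCL.

1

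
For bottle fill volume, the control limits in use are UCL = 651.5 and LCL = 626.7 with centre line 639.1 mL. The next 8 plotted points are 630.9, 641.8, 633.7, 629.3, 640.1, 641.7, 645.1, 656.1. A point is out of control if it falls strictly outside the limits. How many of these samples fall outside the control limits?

Compare each point to [626.7, 651.5]: sample 8 = 656.1 > UCL.

1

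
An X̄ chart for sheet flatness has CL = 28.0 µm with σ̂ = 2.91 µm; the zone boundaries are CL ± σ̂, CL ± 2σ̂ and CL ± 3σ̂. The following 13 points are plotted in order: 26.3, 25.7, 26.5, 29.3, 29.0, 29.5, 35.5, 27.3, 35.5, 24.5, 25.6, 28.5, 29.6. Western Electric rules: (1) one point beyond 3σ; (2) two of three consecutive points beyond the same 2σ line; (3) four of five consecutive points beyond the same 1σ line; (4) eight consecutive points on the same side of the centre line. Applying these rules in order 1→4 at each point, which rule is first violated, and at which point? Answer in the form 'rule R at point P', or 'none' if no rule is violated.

rule 2 at point 9

Zone of each point (C = within 1σ̂, B = 1σ̂–2σ̂, A = 2σ̂–3σ̂, * = beyond 3σ̂; sign = side of CL): 1:-C, 2:-C, 3:-C, 4:+C, 5:+C, 6:+C, 7:+A, 8:-C, 9:+A, 10:-B, 11:-C, 12:+C, 13:+C
Rule 2 (two of three consecutive points beyond the same 2σ limit) is satisfied at point 9.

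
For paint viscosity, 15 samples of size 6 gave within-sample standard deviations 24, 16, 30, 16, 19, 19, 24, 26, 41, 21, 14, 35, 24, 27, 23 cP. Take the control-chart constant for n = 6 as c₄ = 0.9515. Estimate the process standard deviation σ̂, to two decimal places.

25.15

s̄ = (24 + 16 + 30 + 16 + 19 + 19 + 24 + 26 + 41 + 21 + 14 + 35 + 24 + 27 + 23) / 15 = 23.9333
σ̂ = s̄ / c₄ = 23.9333 / 0.9515 = 25.1533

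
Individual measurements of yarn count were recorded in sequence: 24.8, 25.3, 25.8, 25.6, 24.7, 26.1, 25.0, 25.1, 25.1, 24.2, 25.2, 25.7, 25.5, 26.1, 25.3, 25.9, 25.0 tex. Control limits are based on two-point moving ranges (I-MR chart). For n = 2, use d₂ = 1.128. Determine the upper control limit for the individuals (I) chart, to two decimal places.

X̄ = (24.8 + 25.3 + 25.8 + 25.6 + 24.7 + 26.1 + 25.0 + 25.1 + 25.1 + 24.2 + 25.2 + 25.7 + 25.5 + 26.1 + 25.3 + 25.9 + 25.0) / 17 = 25.3176
Moving ranges: 0.5, 0.5, 0.2, 0.9, 1.4, 1.1, 0.1, 0.0, 0.9, 1.0, 0.5, 0.2, 0.6, 0.8, 0.6, 0.9; M̄R̄ = 10.2000 / 16 = 0.6375
UCL = X̄ + 3·M̄R̄/d₂ = 25.3176 + 3 × 0.6375 / 1.128 = 27.0131

27.01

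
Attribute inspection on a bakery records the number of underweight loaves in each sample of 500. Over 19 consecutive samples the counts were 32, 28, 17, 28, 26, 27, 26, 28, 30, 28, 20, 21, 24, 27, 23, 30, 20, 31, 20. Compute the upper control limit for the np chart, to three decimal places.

40.358

p̄ = Σdᵢ / (k·n) = 486 / (19 × 500) = 0.05116
UCL = np̄ + 3·√(np̄(1−p̄)) = 25.5789 + 3 × √(25.5789×0.94884) = 25.5789 + 3 × 4.9265 = 40.3584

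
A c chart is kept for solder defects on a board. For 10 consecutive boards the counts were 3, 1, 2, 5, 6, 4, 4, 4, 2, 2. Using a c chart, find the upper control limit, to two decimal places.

c̄ = (3 + 1 + 2 + 5 + 6 + 4 + 4 + 4 + 2 + 2) / 10 = 33 / 10 = 3.3000
UCL = c̄ + 3√c̄ = 3.3000 + 3 × √3.3000 = 3.3000 + 3 × 1.8166 = 8.7498

8.75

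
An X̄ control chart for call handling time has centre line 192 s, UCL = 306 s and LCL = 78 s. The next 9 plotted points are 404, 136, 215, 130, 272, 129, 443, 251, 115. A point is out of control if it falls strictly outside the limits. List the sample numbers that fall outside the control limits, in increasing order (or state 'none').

Compare each point to [78, 306]: sample 1 = 404 > UCL; sample 7 = 443 > UCL.

1, 7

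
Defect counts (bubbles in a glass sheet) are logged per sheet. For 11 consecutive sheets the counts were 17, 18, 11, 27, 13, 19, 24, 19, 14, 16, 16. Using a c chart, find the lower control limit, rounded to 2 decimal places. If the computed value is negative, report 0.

c̄ = (17 + 18 + 11 + 27 + 13 + 19 + 24 + 19 + 14 + 16 + 16) / 11 = 194 / 11 = 17.6364
LCL = c̄ − 3√c̄ = 17.6364 − 3 × 4.1996 = 5.0377

5.04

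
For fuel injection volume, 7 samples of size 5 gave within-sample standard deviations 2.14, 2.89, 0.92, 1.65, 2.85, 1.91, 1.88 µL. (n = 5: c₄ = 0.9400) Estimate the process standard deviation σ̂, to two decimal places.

s̄ = (2.14 + 2.89 + 0.92 + 1.65 + 2.85 + 1.91 + 1.88) / 7 = 2.0343
σ̂ = s̄ / c₄ = 2.0343 / 0.9400 = 2.1641

2.16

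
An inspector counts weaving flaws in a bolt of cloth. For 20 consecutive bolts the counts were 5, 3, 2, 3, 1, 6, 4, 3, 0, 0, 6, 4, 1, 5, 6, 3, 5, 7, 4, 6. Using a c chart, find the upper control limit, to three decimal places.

9.471

c̄ = (5 + 3 + 2 + 3 + 1 + 6 + 4 + 3 + 0 + 0 + 6 + 4 + 1 + 5 + 6 + 3 + 5 + 7 + 4 + 6) / 20 = 74 / 20 = 3.7000
UCL = c̄ + 3√c̄ = 3.7000 + 3 × √3.7000 = 3.7000 + 3 × 1.9235 = 9.4706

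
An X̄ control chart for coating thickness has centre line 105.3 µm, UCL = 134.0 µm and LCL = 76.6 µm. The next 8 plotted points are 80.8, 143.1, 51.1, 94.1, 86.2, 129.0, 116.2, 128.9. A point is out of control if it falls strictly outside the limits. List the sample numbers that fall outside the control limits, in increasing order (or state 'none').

2, 3

Compare each point to [76.6, 134.0]: sample 2 = 143.1 > UCL; sample 3 = 51.1 < LCL.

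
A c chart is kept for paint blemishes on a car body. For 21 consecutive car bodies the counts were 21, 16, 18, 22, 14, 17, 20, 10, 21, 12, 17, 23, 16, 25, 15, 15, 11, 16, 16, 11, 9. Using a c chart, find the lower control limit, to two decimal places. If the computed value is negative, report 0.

c̄ = (21 + 16 + 18 + 22 + 14 + 17 + 20 + 10 + 21 + 12 + 17 + 23 + 16 + 25 + 15 + 15 + 11 + 16 + 16 + 11 + 9) / 21 = 345 / 21 = 16.4286
LCL = c̄ − 3√c̄ = 16.4286 − 3 × 4.0532 = 4.2689

4.27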